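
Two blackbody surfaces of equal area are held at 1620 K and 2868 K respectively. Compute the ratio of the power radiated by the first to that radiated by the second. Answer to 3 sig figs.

With equal areas, P₁/P₂ = (T₁/T₂)⁴ = (1620/2868)⁴ = 0.102.

P₁/P₂ ≈ 0.102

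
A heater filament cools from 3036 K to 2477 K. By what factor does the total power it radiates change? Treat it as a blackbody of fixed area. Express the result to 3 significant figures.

P ∝ T⁴, so P₂/P₁ = (T₂/T₁)⁴ = (2477/3036)⁴ = (0.815876)⁴ = 0.443.

P₂/P₁ ≈ 0.443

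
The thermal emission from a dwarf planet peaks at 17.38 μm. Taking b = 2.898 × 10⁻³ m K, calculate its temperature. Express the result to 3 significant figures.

T ≈ 167 K

Wien's law gives T = b/λ_max = (2.898×10⁻³ m·K)/(1.738×10⁻⁵ m) = 167 K.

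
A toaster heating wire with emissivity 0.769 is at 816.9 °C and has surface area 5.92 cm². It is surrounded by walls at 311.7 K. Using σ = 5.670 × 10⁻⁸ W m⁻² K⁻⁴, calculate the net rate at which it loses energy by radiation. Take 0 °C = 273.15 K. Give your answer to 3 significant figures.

T = 816.9 °C + 273.15 = 1090.05 K.
Area A = 5.92 cm² = 5.92×10⁻⁴ m².
Net radiated power P_net = εσA(T⁴ − T₀⁴) = 0.769×5.670×10⁻⁸×5.92×10⁻⁴×(1090.05⁴ − 311.7⁴).
T⁴ − T₀⁴ = 1.41184×10¹² − 9.43946×10⁹ = 1.40240×10¹² K⁴, so P_net = 36.2 W.

Net loss ≈ 36.2 W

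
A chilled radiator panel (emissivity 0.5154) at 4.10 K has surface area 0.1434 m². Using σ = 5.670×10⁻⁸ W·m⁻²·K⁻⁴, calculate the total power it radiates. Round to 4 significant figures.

Area A = 0.1434 m².
P = εσAT⁴ = 0.5154 × 5.670×10⁻⁸ × 0.1434 × (4.10)⁴ = 1.184×10⁻⁶ W.

P ≈ 1.184×10⁻⁶ W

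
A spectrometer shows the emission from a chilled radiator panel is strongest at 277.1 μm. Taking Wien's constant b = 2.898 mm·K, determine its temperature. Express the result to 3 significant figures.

T ≈ 10.5 K

Wien's law gives T = b/λ_max = (2.898×10⁻³ m·K)/(2.771×10⁻⁴ m) = 10.5 K.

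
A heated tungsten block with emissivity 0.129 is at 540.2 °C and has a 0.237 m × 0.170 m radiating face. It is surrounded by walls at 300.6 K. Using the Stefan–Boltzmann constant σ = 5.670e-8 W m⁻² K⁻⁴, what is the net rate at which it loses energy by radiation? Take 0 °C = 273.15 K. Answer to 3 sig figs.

Net loss ≈ 127 W

T = 540.2 °C + 273.15 = 813.35 K.
Area A = 0.237 × 0.170 = 0.04029 m².
Net radiated power P_net = εσA(T⁴ − T₀⁴) = 0.129×5.670×10⁻⁸×0.04029×(813.35⁴ − 300.6⁴).
T⁴ − T₀⁴ = 4.37633×10¹¹ − 8.16499×10⁹ = 4.29468×10¹¹ K⁴, so P_net = 127 W.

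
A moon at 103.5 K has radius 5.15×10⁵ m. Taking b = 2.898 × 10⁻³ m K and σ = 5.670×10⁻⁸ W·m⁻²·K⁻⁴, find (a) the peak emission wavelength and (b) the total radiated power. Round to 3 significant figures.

(a) λ_max = b/T = 2.898×10⁻³/103.5 = 2.800×10⁻⁵ m = 28.0 μm.
Surface area A = 4πR² = 4π(5.15×10⁵ m)² = 3.33292×10¹² m².
(b) P = σAT⁴ = 5.670×10⁻⁸×3.33292×10¹²×(103.5)⁴ = 2.17×10¹³ W.

λ_max ≈ 28.0 μm; P ≈ 2.17×10¹³ W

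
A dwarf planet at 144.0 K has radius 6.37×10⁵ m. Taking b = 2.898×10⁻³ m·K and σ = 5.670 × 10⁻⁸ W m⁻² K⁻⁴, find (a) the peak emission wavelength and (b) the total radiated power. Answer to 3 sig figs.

λ_max ≈ 20.1 μm; P ≈ 1.24×10¹⁴ W

(a) λ_max = b/T = 2.898×10⁻³/144.0 = 2.013×10⁻⁵ m = 20.1 μm.
Surface area A = 4πR² = 4π(6.37×10⁵ m)² = 5.09904×10¹² m².
(b) P = σAT⁴ = 5.670×10⁻⁸×5.09904×10¹²×(144.0)⁴ = 1.24×10¹⁴ W.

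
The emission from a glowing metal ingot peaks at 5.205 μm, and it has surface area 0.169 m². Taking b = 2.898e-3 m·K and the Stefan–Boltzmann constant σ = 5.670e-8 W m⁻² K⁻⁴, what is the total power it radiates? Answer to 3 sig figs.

Wien's law: T = b/λ_max = 2.898×10⁻³/5.205×10⁻⁶ = 556.772 K.
Area A = 0.169 m².
Then P = σAT⁴ = 5.670×10⁻⁸×0.169×(556.772)⁴ = 921 W.

P ≈ 921 W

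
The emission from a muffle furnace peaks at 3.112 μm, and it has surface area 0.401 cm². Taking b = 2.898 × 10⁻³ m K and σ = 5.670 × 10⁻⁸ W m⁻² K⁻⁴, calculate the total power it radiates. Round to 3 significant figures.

P ≈ 1.71 W

Wien's law: T = b/λ_max = 2.898×10⁻³/3.112×10⁻⁶ = 931.234 K.
Area A = 0.401 cm² = 4.01×10⁻⁵ m².
Then P = σAT⁴ = 5.670×10⁻⁸×4.01×10⁻⁵×(931.234)⁴ = 1.71 W.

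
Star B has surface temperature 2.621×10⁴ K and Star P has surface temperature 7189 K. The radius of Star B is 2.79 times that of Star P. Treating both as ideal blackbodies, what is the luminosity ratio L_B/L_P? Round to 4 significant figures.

L ∝ R²T⁴, so L_B/L_P = (R_B/R_P)²(T_B/T_P)⁴ = (2.79)² × (2.621×10⁴/7189)⁴ = 7.7841 × 176.683 = 1375.

L_B/L_P ≈ 1375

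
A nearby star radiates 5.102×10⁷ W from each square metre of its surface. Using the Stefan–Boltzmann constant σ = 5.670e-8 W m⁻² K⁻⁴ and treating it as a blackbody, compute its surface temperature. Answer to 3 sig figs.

I = σT⁴, so T = (I/σ)^(1/4) = (5.102×10⁷/(5.670×10⁻⁸))^(1/4) = 5.48×10³ K.

T ≈ 5.48×10³ K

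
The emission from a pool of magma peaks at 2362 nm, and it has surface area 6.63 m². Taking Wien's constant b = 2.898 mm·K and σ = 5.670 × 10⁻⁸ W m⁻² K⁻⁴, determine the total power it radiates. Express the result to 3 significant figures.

Wien's law: T = b/λ_max = 2.898×10⁻³/2.362×10⁻⁶ = 1226.93 K.
Area A = 6.63 m².
Then P = σAT⁴ = 5.670×10⁻⁸×6.63×(1226.93)⁴ = 8.52×10⁵ W.

P ≈ 8.52×10⁵ W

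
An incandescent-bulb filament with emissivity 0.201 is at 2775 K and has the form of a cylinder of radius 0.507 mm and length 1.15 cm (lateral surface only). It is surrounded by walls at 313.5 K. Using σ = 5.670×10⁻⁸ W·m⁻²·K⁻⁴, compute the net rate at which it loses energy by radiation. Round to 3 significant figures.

Net loss ≈ 24.8 W

Lateral area A = 2πrL = 2π×5.07×10⁻⁴×0.0115 = 3.66341×10⁻⁵ m².
Net radiated power P_net = εσA(T⁴ − T₀⁴) = 0.201×5.670×10⁻⁸×3.66341×10⁻⁵×(2775⁴ − 313.5⁴).
T⁴ − T₀⁴ = 5.92996×10¹³ − 9.65940×10⁹ = 5.92899×10¹³ K⁴, so P_net = 24.8 W.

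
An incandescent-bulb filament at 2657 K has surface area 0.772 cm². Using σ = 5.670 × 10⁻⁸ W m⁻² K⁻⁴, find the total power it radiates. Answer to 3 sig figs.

Area A = 0.772 cm² = 7.72×10⁻⁵ m².
P = σAT⁴ = 5.670×10⁻⁸ × 7.72×10⁻⁵ × (2657)⁴ = 218 W.

P ≈ 218 W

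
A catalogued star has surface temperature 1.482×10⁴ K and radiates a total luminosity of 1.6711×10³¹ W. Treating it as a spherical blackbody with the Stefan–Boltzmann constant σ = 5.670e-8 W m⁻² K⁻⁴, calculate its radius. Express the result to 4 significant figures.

L = 4πR²σT⁴ ⇒ R = √(L/(4πσT⁴)).
σT⁴ = 2.73512×10⁹ W/m², so R = √(1.6711×10³¹/(4π×2.73512×10⁹)) = 2.205×10¹⁰ m.

R ≈ 2.205×10¹⁰ m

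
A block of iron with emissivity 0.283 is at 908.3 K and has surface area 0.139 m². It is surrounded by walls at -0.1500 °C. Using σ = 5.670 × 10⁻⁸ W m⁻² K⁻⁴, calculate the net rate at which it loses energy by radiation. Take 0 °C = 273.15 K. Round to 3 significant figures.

Surroundings: T = -0.1500 °C + 273.15 = 273.0000 K.
Area A = 0.139 m².
Net radiated power P_net = εσA(T⁴ − T₀⁴) = 0.283×5.670×10⁻⁸×0.139×(908.3⁴ − 273.0000⁴).
T⁴ − T₀⁴ = 6.80640×10¹¹ − 5.55457×10⁹ = 6.75085×10¹¹ K⁴, so P_net = 1.51×10³ W.

Net loss ≈ 1.51×10³ W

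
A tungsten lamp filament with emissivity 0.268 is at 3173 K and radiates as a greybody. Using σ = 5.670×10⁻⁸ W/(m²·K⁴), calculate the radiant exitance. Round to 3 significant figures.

I ≈ 1.54×10⁶ W/m²

Stefan–Boltzmann: I = εσT⁴ = 0.268 × 5.670×10⁻⁸ × (3173)⁴ = 1.54×10⁶ W/m².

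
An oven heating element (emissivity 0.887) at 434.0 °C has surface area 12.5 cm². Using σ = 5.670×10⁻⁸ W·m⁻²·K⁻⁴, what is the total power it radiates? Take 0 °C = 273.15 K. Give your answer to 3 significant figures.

P ≈ 15.7 W

T = 434.0 °C + 273.15 = 707.15 K.
Area A = 12.5 cm² = 1.25×10⁻³ m².
P = εσAT⁴ = 0.887 × 5.670×10⁻⁸ × 1.25×10⁻³ × (707.15)⁴ = 15.7 W.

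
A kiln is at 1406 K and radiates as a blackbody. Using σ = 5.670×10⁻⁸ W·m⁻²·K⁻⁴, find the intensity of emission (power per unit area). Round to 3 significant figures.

Stefan–Boltzmann: I = σT⁴ = 5.670×10⁻⁸ × (1406)⁴ = 2.22×10⁵ W/m².

I ≈ 2.22×10⁵ W/m²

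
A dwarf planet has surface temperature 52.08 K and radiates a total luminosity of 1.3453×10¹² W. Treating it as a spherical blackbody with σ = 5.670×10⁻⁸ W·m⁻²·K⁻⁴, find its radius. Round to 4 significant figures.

R ≈ 5.066×10⁵ m

L = 4πR²σT⁴ ⇒ R = √(L/(4πσT⁴)).
σT⁴ = 0.417126 W/m², so R = √(1.3453×10¹²/(4π×0.417126)) = 5.066×10⁵ m.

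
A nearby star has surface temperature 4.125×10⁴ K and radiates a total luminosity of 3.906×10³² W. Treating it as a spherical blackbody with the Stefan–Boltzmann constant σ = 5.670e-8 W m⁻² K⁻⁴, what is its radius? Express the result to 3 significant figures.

L = 4πR²σT⁴ ⇒ R = √(L/(4πσT⁴)).
σT⁴ = 1.64164×10¹¹ W/m², so R = √(3.906×10³²/(4π×1.64164×10¹¹)) = 1.38×10¹⁰ m.

R ≈ 1.38×10¹⁰ m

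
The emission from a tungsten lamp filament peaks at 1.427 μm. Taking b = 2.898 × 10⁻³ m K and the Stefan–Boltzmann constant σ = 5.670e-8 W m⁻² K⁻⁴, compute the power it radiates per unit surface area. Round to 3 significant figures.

Wien's law: T = b/λ_max = 2.898×10⁻³/1.427×10⁻⁶ = 2030.83 K.
Then I = σT⁴ = 5.670×10⁻⁸×(2030.83)⁴ = 9.64×10⁵ W/m².

I ≈ 9.64×10⁵ W/m²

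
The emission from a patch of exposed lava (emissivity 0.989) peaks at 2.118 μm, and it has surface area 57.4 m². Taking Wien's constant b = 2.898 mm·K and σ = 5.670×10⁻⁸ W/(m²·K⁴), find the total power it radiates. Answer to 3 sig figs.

Wien's law: T = b/λ_max = 2.898×10⁻³/2.118×10⁻⁶ = 1368.27 K.
Area A = 57.4 m².
Then P = εσAT⁴ = 0.989×5.670×10⁻⁸×57.4×(1368.27)⁴ = 1.13×10⁷ W.

P ≈ 1.13×10⁷ W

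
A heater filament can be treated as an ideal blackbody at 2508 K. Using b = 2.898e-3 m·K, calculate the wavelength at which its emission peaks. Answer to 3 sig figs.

Wien's displacement law: λ_max = b/T = (2.898×10⁻³ m·K)/(2508 K) = 1.156×10⁻⁶ m.
That is 1.16×10³ nm, in the infrared range.

λ_max ≈ 1.16×10³ nm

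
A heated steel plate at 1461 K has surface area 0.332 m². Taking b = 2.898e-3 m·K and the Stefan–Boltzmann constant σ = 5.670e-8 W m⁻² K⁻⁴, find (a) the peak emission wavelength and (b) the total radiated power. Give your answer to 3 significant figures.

λ_max ≈ 1.98×10³ nm; P ≈ 8.58×10⁴ W

(a) λ_max = b/T = 2.898×10⁻³/1461 = 1.984×10⁻⁶ m = 1.98×10³ nm.
Area A = 0.332 m².
(b) P = σAT⁴ = 5.670×10⁻⁸×0.332×(1461)⁴ = 8.58×10⁴ W.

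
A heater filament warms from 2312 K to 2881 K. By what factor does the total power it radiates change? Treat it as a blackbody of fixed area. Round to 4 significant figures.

P₂/P₁ ≈ 2.411

P ∝ T⁴, so P₂/P₁ = (T₂/T₁)⁴ = (2881/2312)⁴ = (1.24611)⁴ = 2.411.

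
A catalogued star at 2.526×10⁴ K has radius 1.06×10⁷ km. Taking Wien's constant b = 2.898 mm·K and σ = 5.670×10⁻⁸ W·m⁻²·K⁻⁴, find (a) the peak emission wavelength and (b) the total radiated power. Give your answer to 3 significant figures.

(a) λ_max = b/T = 2.898×10⁻³/2.526×10⁴ = 1.147×10⁻⁷ m = 115 nm.
Surface area A = 4πR² = 4π(1.06×10¹⁰ m)² = 1.41196×10²¹ m².
(b) P = σAT⁴ = 5.670×10⁻⁸×1.41196×10²¹×(2.526×10⁴)⁴ = 3.26×10³¹ W.

λ_max ≈ 115 nm; P ≈ 3.26×10³¹ W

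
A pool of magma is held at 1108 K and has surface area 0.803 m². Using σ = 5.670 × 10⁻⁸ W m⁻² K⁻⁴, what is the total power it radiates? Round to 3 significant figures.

Area A = 0.803 m².
P = σAT⁴ = 5.670×10⁻⁸ × 0.803 × (1108)⁴ = 6.86×10⁴ W.

P ≈ 6.86×10⁴ W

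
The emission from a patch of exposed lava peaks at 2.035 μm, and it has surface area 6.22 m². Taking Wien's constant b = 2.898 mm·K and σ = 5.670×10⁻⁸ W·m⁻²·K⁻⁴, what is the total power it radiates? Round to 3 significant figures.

Wien's law: T = b/λ_max = 2.898×10⁻³/2.035×10⁻⁶ = 1424.08 K.
Area A = 6.22 m².
Then P = σAT⁴ = 5.670×10⁻⁸×6.22×(1424.08)⁴ = 1.45×10⁶ W.

P ≈ 1.45×10⁶ W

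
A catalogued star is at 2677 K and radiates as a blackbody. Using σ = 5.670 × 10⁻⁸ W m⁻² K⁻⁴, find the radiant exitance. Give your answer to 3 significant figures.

Stefan–Boltzmann: I = σT⁴ = 5.670×10⁻⁸ × (2677)⁴ = 2.91×10⁶ W/m².

I ≈ 2.91×10⁶ W/m²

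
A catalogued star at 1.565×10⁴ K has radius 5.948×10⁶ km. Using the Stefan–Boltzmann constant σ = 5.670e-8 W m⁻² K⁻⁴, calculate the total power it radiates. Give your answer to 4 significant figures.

P ≈ 1.512×10³⁰ W

Surface area A = 4πR² = 4π(5.948×10⁹ m)² = 4.44582×10²⁰ m².
P = σAT⁴ = 5.670×10⁻⁸ × 4.44582×10²⁰ × (1.565×10⁴)⁴ = 1.512×10³⁰ W.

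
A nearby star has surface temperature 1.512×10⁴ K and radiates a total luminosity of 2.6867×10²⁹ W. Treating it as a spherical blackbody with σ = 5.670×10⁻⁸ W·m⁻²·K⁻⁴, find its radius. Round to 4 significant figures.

R ≈ 2.686×10⁹ m

L = 4πR²σT⁴ ⇒ R = √(L/(4πσT⁴)).
σT⁴ = 2.96340×10⁹ W/m², so R = √(2.6867×10²⁹/(4π×2.96340×10⁹)) = 2.686×10⁹ m.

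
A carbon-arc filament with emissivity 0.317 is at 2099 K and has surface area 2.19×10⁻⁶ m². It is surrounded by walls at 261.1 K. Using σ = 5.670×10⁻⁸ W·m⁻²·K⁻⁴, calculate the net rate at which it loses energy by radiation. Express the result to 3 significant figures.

Net loss ≈ 0.764 W

Area A = 2.19×10⁻⁶ m².
Net radiated power P_net = εσA(T⁴ − T₀⁴) = 0.317×5.670×10⁻⁸×2.19×10⁻⁶×(2099⁴ − 261.1⁴).
T⁴ − T₀⁴ = 1.94111×10¹³ − 4.64759×10⁹ = 1.94065×10¹³ K⁴, so P_net = 0.764 W.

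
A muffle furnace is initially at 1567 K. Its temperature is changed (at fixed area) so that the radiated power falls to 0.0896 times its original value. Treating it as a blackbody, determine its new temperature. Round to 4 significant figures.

P ∝ T⁴, so T₂/T₁ = (P₂/P₁)^(1/4) = (0.0896)^(1/4) = 0.547113.
T₂ = 1567 × 0.547113 = 857.3 K.

T₂ ≈ 857.3 K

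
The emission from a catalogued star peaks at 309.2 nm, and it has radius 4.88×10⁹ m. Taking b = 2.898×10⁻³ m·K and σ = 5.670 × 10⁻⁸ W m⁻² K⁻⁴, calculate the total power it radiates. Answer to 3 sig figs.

Wien's law: T = b/λ_max = 2.898×10⁻³/3.092×10⁻⁷ = 9372.57 K.
Surface area A = 4πR² = 4π(4.88×10⁹ m)² = 2.99261×10²⁰ m².
Then P = σAT⁴ = 5.670×10⁻⁸×2.99261×10²⁰×(9372.57)⁴ = 1.31×10²⁹ W.

P ≈ 1.31×10²⁹ W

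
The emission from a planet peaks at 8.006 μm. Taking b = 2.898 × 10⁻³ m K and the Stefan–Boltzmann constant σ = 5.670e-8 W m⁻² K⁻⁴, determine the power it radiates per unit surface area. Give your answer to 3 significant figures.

I ≈ 973 W/m²

Wien's law: T = b/λ_max = 2.898×10⁻³/8.006×10⁻⁶ = 361.979 K.
Then I = σT⁴ = 5.670×10⁻⁸×(361.979)⁴ = 973 W/m².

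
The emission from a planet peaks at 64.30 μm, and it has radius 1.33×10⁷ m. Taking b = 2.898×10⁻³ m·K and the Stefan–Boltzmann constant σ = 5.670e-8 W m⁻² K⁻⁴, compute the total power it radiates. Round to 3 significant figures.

P ≈ 5.20×10¹⁴ W

Wien's law: T = b/λ_max = 2.898×10⁻³/6.430×10⁻⁵ = 45.0700 K.
Surface area A = 4πR² = 4π(1.33×10⁷ m)² = 2.22287×10¹⁵ m².
Then P = σAT⁴ = 5.670×10⁻⁸×2.22287×10¹⁵×(45.0700)⁴ = 5.20×10¹⁴ W.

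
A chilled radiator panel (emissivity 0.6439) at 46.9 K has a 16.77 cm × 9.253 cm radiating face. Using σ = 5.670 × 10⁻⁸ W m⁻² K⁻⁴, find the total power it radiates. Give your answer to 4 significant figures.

P ≈ 2.741×10⁻³ W

Area A = 0.1677 × 0.09253 = 0.0155173 m².
P = εσAT⁴ = 0.6439 × 5.670×10⁻⁸ × 0.0155173 × (46.9)⁴ = 2.741×10⁻³ W.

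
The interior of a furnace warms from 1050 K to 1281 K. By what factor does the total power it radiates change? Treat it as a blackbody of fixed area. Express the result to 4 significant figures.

P₂/P₁ ≈ 2.215

P ∝ T⁴, so P₂/P₁ = (T₂/T₁)⁴ = (1281/1050)⁴ = (1.22000)⁴ = 2.215.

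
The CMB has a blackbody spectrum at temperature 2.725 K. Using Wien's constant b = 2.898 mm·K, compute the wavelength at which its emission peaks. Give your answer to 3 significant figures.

Wien's displacement law: λ_max = b/T = (2.898×10⁻³ m·K)/(2.725 K) = 1.063×10⁻³ m.
That is 1.06×10⁻³ m, in the microwave range.

λ_max ≈ 1.06×10⁻³ m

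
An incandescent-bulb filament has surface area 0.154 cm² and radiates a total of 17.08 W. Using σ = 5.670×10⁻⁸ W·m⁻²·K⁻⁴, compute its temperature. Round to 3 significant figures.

T ≈ 2.10×10³ K

Area A = 0.154 cm² = 1.54×10⁻⁵ m².
P = σAT⁴ ⇒ T = (P/(σA))^(1/4) = (17.08/(5.670×10⁻⁸×1.54×10⁻⁵))^(1/4) = 2.10×10³ K.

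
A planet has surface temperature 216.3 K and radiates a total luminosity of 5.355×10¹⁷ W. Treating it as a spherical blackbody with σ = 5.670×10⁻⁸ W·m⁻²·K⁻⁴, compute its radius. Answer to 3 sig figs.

R ≈ 1.85×10⁷ m

L = 4πR²σT⁴ ⇒ R = √(L/(4πσT⁴)).
σT⁴ = 124.111 W/m², so R = √(5.355×10¹⁷/(4π×124.111)) = 1.85×10⁷ m.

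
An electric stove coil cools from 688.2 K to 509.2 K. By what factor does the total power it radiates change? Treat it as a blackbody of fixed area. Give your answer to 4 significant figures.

P ∝ T⁴, so P₂/P₁ = (T₂/T₁)⁴ = (509.2/688.2)⁴ = (0.739901)⁴ = 0.2997.

P₂/P₁ ≈ 0.2997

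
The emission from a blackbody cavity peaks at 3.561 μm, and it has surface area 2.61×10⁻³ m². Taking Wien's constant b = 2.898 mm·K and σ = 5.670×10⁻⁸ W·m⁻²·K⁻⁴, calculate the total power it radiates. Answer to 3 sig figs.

P ≈ 64.9 W

Wien's law: T = b/λ_max = 2.898×10⁻³/3.561×10⁻⁶ = 813.816 K.
Area A = 2.61×10⁻³ m².
Then P = σAT⁴ = 5.670×10⁻⁸×2.61×10⁻³×(813.816)⁴ = 64.9 W.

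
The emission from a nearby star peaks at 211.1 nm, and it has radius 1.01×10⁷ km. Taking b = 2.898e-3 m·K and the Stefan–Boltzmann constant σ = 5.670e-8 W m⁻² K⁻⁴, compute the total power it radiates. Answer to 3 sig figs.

P ≈ 2.58×10³⁰ W

Wien's law: T = b/λ_max = 2.898×10⁻³/2.111×10⁻⁷ = 13728.1 K.
Surface area A = 4πR² = 4π(1.01×10¹⁰ m)² = 1.28190×10²¹ m².
Then P = σAT⁴ = 5.670×10⁻⁸×1.28190×10²¹×(13728.1)⁴ = 2.58×10³⁰ W.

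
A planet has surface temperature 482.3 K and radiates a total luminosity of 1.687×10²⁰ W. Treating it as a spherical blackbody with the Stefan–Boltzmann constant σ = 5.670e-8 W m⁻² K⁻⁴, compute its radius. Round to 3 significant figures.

L = 4πR²σT⁴ ⇒ R = √(L/(4πσT⁴)).
σT⁴ = 3067.98 W/m², so R = √(1.687×10²⁰/(4π×3067.98)) = 6.61×10⁷ m.

R ≈ 6.61×10⁷ m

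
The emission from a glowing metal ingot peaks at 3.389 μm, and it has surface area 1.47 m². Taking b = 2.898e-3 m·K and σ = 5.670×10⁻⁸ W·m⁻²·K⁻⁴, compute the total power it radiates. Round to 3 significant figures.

P ≈ 4.46×10⁴ W

Wien's law: T = b/λ_max = 2.898×10⁻³/3.389×10⁻⁶ = 855.120 K.
Area A = 1.47 m².
Then P = σAT⁴ = 5.670×10⁻⁸×1.47×(855.120)⁴ = 4.46×10⁴ W.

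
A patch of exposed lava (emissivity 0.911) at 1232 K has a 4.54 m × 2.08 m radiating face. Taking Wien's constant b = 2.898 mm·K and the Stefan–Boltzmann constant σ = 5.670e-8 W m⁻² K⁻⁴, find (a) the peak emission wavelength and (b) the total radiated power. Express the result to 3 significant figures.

(a) λ_max = b/T = 2.898×10⁻³/1232 = 2.352×10⁻⁶ m = 2.35 μm.
Area A = 4.54 × 2.08 = 9.4432 m².
(b) P = εσAT⁴ = 0.911×5.670×10⁻⁸×9.4432×(1232)⁴ = 1.12×10⁶ W.

λ_max ≈ 2.35 μm; P ≈ 1.12×10⁶ W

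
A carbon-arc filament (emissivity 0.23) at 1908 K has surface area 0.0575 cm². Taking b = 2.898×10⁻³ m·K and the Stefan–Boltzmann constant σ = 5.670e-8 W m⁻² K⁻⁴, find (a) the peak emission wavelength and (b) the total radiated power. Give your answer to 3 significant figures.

(a) λ_max = b/T = 2.898×10⁻³/1908 = 1.519×10⁻⁶ m = 1.52 μm.
Area A = 0.0575 cm² = 5.75×10⁻⁶ m².
(b) P = εσAT⁴ = 0.23×5.670×10⁻⁸×5.75×10⁻⁶×(1908)⁴ = 0.994 W.

λ_max ≈ 1.52 μm; P ≈ 0.994 W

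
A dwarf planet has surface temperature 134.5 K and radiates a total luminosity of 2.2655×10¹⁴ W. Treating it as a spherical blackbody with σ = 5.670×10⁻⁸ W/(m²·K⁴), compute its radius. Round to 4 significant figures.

L = 4πR²σT⁴ ⇒ R = √(L/(4πσT⁴)).
σT⁴ = 18.5555 W/m², so R = √(2.2655×10¹⁴/(4π×18.5555)) = 9.857×10⁵ m.

R ≈ 9.857×10⁵ m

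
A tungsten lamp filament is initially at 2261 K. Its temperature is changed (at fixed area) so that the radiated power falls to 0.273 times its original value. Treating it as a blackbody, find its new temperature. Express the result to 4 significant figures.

T₂ ≈ 1634 K

P ∝ T⁴, so T₂/T₁ = (P₂/P₁)^(1/4) = (0.273)^(1/4) = 0.722837.
T₂ = 2261 × 0.722837 = 1634 K.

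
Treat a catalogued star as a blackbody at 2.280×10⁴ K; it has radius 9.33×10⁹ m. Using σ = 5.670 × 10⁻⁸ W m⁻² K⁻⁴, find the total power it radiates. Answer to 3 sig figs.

P ≈ 1.68×10³¹ W

Surface area A = 4πR² = 4π(9.33×10⁹ m)² = 1.09389×10²¹ m².
P = σAT⁴ = 5.670×10⁻⁸ × 1.09389×10²¹ × (2.280×10⁴)⁴ = 1.68×10³¹ W.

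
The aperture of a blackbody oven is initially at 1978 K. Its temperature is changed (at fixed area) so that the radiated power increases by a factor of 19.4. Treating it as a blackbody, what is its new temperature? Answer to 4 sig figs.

T₂ ≈ 4151 K

P ∝ T⁴, so T₂/T₁ = (P₂/P₁)^(1/4) = (19.4)^(1/4) = 2.09870.
T₂ = 1978 × 2.09870 = 4151 K.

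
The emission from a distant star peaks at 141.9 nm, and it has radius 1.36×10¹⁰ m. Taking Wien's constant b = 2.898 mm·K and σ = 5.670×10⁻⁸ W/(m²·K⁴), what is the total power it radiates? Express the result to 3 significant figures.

P ≈ 2.29×10³¹ W

Wien's law: T = b/λ_max = 2.898×10⁻³/1.419×10⁻⁷ = 20422.8 K.
Surface area A = 4πR² = 4π(1.36×10¹⁰ m)² = 2.32428×10²¹ m².
Then P = σAT⁴ = 5.670×10⁻⁸×2.32428×10²¹×(20422.8)⁴ = 2.29×10³¹ W.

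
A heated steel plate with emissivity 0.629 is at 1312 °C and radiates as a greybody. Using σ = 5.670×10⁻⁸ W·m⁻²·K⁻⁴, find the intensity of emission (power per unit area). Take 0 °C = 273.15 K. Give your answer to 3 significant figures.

I ≈ 2.25×10⁵ W/m²

T = 1312 °C + 273.15 = 1585.15 K.
Stefan–Boltzmann: I = εσT⁴ = 0.629 × 5.670×10⁻⁸ × (1585.15)⁴ = 2.25×10⁵ W/m².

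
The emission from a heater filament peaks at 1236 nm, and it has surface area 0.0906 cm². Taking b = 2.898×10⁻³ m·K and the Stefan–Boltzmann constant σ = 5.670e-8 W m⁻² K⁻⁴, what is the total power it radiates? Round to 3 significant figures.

Wien's law: T = b/λ_max = 2.898×10⁻³/1.236×10⁻⁶ = 2344.66 K.
Area A = 0.0906 cm² = 9.06×10⁻⁶ m².
Then P = σAT⁴ = 5.670×10⁻⁸×9.06×10⁻⁶×(2344.66)⁴ = 15.5 W.

P ≈ 15.5 W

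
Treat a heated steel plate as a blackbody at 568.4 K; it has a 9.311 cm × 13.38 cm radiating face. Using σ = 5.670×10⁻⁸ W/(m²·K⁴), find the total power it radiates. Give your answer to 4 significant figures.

Area A = 0.09311 × 0.1338 = 0.0124581 m².
P = σAT⁴ = 5.670×10⁻⁸ × 0.0124581 × (568.4)⁴ = 73.73 W.

P ≈ 73.73 W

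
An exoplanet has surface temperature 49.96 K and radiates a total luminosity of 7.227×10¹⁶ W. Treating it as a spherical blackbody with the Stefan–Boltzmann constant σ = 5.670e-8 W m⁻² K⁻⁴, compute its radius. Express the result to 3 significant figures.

L = 4πR²σT⁴ ⇒ R = √(L/(4πσT⁴)).
σT⁴ = 0.353242 W/m², so R = √(7.227×10¹⁶/(4π×0.353242)) = 1.28×10⁸ m.

R ≈ 1.28×10⁸ m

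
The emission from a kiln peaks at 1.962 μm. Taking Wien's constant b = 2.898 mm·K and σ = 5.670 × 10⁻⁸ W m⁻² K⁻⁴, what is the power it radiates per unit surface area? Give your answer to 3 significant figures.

I ≈ 2.70×10⁵ W/m²

Wien's law: T = b/λ_max = 2.898×10⁻³/1.962×10⁻⁶ = 1477.06 K.
Then I = σT⁴ = 5.670×10⁻⁸×(1477.06)⁴ = 2.70×10⁵ W/m².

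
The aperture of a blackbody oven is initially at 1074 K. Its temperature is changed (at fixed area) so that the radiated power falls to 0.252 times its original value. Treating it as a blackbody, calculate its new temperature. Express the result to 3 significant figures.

P ∝ T⁴, so T₂/T₁ = (P₂/P₁)^(1/4) = (0.252)^(1/4) = 0.708517.
T₂ = 1074 × 0.708517 = 761 K.

T₂ ≈ 761 K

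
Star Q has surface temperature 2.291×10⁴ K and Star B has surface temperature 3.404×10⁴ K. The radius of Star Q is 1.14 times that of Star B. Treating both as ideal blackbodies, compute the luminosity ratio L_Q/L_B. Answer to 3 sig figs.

L_Q/L_B ≈ 0.267

L ∝ R²T⁴, so L_Q/L_B = (R_Q/R_B)²(T_Q/T_B)⁴ = (1.14)² × (2.291×10⁴/3.404×10⁴)⁴ = 1.2996 × 0.205183 = 0.267.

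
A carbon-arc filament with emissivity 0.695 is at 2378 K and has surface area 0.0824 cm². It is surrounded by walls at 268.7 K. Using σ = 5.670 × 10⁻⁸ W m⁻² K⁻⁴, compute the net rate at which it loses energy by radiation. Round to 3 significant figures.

Net loss ≈ 10.4 W

Area A = 0.0824 cm² = 8.24×10⁻⁶ m².
Net radiated power P_net = εσA(T⁴ − T₀⁴) = 0.695×5.670×10⁻⁸×8.24×10⁻⁶×(2378⁴ − 268.7⁴).
T⁴ − T₀⁴ = 3.19777×10¹³ − 5.21280×10⁹ = 3.19725×10¹³ K⁴, so P_net = 10.4 W.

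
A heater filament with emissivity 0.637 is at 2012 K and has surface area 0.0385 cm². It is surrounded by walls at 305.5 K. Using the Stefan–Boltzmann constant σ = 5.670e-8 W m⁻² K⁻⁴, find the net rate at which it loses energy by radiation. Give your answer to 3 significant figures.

Net loss ≈ 2.28 W

Area A = 0.0385 cm² = 3.85×10⁻⁶ m².
Net radiated power P_net = εσA(T⁴ − T₀⁴) = 0.637×5.670×10⁻⁸×3.85×10⁻⁶×(2012⁴ − 305.5⁴).
T⁴ − T₀⁴ = 1.63875×10¹³ − 8.71054×10⁹ = 1.63788×10¹³ K⁴, so P_net = 2.28 W.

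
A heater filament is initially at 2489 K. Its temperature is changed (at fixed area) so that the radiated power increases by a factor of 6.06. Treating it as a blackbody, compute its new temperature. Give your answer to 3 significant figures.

P ∝ T⁴, so T₂/T₁ = (P₂/P₁)^(1/4) = (6.06)^(1/4) = 1.56898.
T₂ = 2489 × 1.56898 = 3.91×10³ K.

T₂ ≈ 3.91×10³ K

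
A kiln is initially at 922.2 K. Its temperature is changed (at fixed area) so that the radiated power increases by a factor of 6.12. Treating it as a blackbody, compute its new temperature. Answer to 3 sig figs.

P ∝ T⁴, so T₂/T₁ = (P₂/P₁)^(1/4) = (6.12)^(1/4) = 1.57285.
T₂ = 922.2 × 1.57285 = 1.45×10³ K.

T₂ ≈ 1.45×10³ K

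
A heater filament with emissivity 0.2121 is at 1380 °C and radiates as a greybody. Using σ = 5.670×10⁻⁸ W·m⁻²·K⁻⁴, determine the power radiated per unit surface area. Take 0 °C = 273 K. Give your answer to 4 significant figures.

T = 1380 °C + 273 = 1653 K.
Stefan–Boltzmann: I = εσT⁴ = 0.2121 × 5.670×10⁻⁸ × (1653)⁴ = 8.979×10⁴ W/m².

I ≈ 8.979×10⁴ W/m²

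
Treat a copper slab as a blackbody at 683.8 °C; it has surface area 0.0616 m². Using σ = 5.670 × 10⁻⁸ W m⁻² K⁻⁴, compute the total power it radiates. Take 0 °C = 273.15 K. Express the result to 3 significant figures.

P ≈ 2.93×10³ W

T = 683.8 °C + 273.15 = 956.95 K.
Area A = 0.0616 m².
P = σAT⁴ = 5.670×10⁻⁸ × 0.0616 × (956.95)⁴ = 2.93×10³ W.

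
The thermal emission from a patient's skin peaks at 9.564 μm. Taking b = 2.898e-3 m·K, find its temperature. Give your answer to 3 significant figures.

Wien's law gives T = b/λ_max = (2.898×10⁻³ m·K)/(9.564×10⁻⁶ m) = 303 K.

T ≈ 303 K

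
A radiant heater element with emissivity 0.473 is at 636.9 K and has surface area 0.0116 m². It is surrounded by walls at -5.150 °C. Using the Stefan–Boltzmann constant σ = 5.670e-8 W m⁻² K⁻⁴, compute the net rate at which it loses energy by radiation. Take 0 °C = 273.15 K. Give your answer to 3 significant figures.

Surroundings: T = -5.150 °C + 273.15 = 268.000 K.
Area A = 0.0116 m².
Net radiated power P_net = εσA(T⁴ − T₀⁴) = 0.473×5.670×10⁻⁸×0.0116×(636.9⁴ − 268.000⁴).
T⁴ − T₀⁴ = 1.64545×10¹¹ − 5.15869×10⁹ = 1.59386×10¹¹ K⁴, so P_net = 49.6 W.

Net loss ≈ 49.6 W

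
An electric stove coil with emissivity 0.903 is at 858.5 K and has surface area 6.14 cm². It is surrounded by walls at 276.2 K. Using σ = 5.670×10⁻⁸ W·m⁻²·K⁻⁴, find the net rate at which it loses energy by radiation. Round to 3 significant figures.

Area A = 6.14 cm² = 6.14×10⁻⁴ m².
Net radiated power P_net = εσA(T⁴ − T₀⁴) = 0.903×5.670×10⁻⁸×6.14×10⁻⁴×(858.5⁴ − 276.2⁴).
T⁴ − T₀⁴ = 5.43202×10¹¹ − 5.81962×10⁹ = 5.37382×10¹¹ K⁴, so P_net = 16.9 W.

Net loss ≈ 16.9 W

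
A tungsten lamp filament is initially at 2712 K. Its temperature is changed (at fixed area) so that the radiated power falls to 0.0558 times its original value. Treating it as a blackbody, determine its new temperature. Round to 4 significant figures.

P ∝ T⁴, so T₂/T₁ = (P₂/P₁)^(1/4) = (0.0558)^(1/4) = 0.486025.
T₂ = 2712 × 0.486025 = 1318 K.

T₂ ≈ 1318 K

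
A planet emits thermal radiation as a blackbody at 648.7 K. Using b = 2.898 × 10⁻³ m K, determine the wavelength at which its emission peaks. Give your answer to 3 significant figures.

λ_max ≈ 4.47 μm

Wien's displacement law: λ_max = b/T = (2.898×10⁻³ m·K)/(648.7 K) = 4.467×10⁻⁶ m.
That is 4.47 μm, in the infrared range.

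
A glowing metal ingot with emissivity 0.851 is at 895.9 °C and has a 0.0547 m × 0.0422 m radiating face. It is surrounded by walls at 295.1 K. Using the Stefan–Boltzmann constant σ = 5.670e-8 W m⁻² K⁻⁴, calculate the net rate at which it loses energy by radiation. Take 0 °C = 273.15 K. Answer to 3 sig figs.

Net loss ≈ 207 W

T = 895.9 °C + 273.15 = 1169.05 K.
Area A = 0.0547 × 0.0422 = 2.30834×10⁻³ m².
Net radiated power P_net = εσA(T⁴ − T₀⁴) = 0.851×5.670×10⁻⁸×2.30834×10⁻³×(1169.05⁴ − 295.1⁴).
T⁴ − T₀⁴ = 1.86781×10¹² − 7.58362×10⁹ = 1.86023×10¹² K⁴, so P_net = 207 W.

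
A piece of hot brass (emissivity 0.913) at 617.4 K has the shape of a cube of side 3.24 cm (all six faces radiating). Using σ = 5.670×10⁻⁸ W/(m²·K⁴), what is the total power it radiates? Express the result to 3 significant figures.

P ≈ 47.4 W

Area A = 6s² = 6×(0.0324 m)² = 6.29856×10⁻³ m².
P = εσAT⁴ = 0.913 × 5.670×10⁻⁸ × 6.29856×10⁻³ × (617.4)⁴ = 47.4 W.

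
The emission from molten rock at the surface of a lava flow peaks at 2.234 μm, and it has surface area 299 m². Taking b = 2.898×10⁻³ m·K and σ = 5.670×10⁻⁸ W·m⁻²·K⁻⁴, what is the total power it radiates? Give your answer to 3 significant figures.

P ≈ 4.80×10⁷ W

Wien's law: T = b/λ_max = 2.898×10⁻³/2.234×10⁻⁶ = 1297.22 K.
Area A = 299 m².
Then P = σAT⁴ = 5.670×10⁻⁸×299×(1297.22)⁴ = 4.80×10⁷ W.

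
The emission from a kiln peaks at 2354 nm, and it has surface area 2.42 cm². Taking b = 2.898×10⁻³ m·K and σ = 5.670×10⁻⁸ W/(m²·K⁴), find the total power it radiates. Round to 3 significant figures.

P ≈ 31.5 W

Wien's law: T = b/λ_max = 2.898×10⁻³/2.354×10⁻⁶ = 1231.10 K.
Area A = 2.42 cm² = 2.42×10⁻⁴ m².
Then P = σAT⁴ = 5.670×10⁻⁸×2.42×10⁻⁴×(1231.10)⁴ = 31.5 W.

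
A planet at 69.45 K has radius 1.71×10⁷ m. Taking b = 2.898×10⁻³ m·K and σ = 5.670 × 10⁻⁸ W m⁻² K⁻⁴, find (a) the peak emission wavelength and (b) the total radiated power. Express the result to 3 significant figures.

(a) λ_max = b/T = 2.898×10⁻³/69.45 = 4.173×10⁻⁵ m = 41.7 μm.
Surface area A = 4πR² = 4π(1.71×10⁷ m)² = 3.67453×10¹⁵ m².
(b) P = σAT⁴ = 5.670×10⁻⁸×3.67453×10¹⁵×(69.45)⁴ = 4.85×10¹⁵ W.

λ_max ≈ 41.7 μm; P ≈ 4.85×10¹⁵ W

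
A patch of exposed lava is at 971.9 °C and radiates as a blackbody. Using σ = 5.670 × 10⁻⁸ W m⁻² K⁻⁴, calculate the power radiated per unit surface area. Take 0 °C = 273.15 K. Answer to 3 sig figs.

I ≈ 1.36×10⁵ W/m²

T = 971.9 °C + 273.15 = 1245.05 K.
Stefan–Boltzmann: I = σT⁴ = 5.670×10⁻⁸ × (1245.05)⁴ = 1.36×10⁵ W/m².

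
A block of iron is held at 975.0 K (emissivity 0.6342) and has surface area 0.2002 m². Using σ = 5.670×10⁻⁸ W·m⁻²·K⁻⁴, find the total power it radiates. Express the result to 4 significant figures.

P ≈ 6506 W

Area A = 0.2002 m².
P = εσAT⁴ = 0.6342 × 5.670×10⁻⁸ × 0.2002 × (975.0)⁴ = 6506 W.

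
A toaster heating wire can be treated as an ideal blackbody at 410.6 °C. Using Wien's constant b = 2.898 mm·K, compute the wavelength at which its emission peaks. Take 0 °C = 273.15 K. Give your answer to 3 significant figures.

T = 410.6 °C + 273.15 = 683.75 K.
Wien's displacement law: λ_max = b/T = (2.898×10⁻³ m·K)/(683.75 K) = 4.238×10⁻⁶ m.
That is 4.24 μm, in the infrared range.

λ_max ≈ 4.24 μm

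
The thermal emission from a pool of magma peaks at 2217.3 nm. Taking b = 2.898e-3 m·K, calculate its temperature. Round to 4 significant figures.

Wien's law gives T = b/λ_max = (2.898×10⁻³ m·K)/(2.2173×10⁻⁶ m) = 1307 K.

T ≈ 1307 K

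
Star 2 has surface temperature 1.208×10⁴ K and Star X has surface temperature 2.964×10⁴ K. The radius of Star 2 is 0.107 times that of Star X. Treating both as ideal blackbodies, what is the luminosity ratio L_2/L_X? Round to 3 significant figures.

L ∝ R²T⁴, so L_2/L_X = (R_2/R_X)²(T_2/T_X)⁴ = (0.107)² × (1.208×10⁴/2.964×10⁴)⁴ = 0.011449 × 0.0275902 = 3.16×10⁻⁴.

L_2/L_X ≈ 3.16×10⁻⁴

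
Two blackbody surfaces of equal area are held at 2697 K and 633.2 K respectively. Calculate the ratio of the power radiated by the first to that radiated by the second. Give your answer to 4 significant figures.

With equal areas, P₁/P₂ = (T₁/T₂)⁴ = (2697/633.2)⁴ = 329.1.

P₁/P₂ ≈ 329.1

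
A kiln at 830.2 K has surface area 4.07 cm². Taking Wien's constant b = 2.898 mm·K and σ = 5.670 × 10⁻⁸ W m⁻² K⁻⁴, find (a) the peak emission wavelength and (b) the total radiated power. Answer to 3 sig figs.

(a) λ_max = b/T = 2.898×10⁻³/830.2 = 3.491×10⁻⁶ m = 3.49 μm.
Area A = 4.07 cm² = 4.07×10⁻⁴ m².
(b) P = σAT⁴ = 5.670×10⁻⁸×4.07×10⁻⁴×(830.2)⁴ = 11.0 W.

λ_max ≈ 3.49 μm; P ≈ 11.0 W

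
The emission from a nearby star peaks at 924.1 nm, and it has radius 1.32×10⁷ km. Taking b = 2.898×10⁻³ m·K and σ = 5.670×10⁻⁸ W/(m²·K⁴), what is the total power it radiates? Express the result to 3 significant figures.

P ≈ 1.20×10²⁸ W

Wien's law: T = b/λ_max = 2.898×10⁻³/9.241×10⁻⁷ = 3136.02 K.
Surface area A = 4πR² = 4π(1.32×10¹⁰ m)² = 2.18956×10²¹ m².
Then P = σAT⁴ = 5.670×10⁻⁸×2.18956×10²¹×(3136.02)⁴ = 1.20×10²⁸ W.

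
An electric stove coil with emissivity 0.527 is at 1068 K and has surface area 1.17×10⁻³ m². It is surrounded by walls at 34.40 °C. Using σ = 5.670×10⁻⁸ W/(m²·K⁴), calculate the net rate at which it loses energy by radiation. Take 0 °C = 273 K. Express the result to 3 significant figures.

Surroundings: T = 34.40 °C + 273 = 307.40 K.
Area A = 1.17×10⁻³ m².
Net radiated power P_net = εσA(T⁴ − T₀⁴) = 0.527×5.670×10⁻⁸×1.17×10⁻³×(1068⁴ − 307.40⁴).
T⁴ − T₀⁴ = 1.30102×10¹² − 8.92926×10⁹ = 1.29209×10¹² K⁴, so P_net = 45.2 W.

Net loss ≈ 45.2 W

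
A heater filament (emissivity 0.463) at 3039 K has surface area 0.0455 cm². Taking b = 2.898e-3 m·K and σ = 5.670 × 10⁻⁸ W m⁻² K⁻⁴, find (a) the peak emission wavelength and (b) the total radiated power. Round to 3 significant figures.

λ_max ≈ 0.954 μm; P ≈ 10.2 W

(a) λ_max = b/T = 2.898×10⁻³/3039 = 9.536×10⁻⁷ m = 0.954 μm.
Area A = 0.0455 cm² = 4.55×10⁻⁶ m².
(b) P = εσAT⁴ = 0.463×5.670×10⁻⁸×4.55×10⁻⁶×(3039)⁴ = 10.2 W.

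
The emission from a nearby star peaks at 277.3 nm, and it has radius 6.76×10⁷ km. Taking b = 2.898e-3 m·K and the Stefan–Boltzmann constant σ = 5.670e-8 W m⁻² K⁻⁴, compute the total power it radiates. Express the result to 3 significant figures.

P ≈ 3.88×10³¹ W

Wien's law: T = b/λ_max = 2.898×10⁻³/2.773×10⁻⁷ = 10450.8 K.
Surface area A = 4πR² = 4π(6.76×10¹⁰ m)² = 5.74253×10²² m².
Then P = σAT⁴ = 5.670×10⁻⁸×5.74253×10²²×(10450.8)⁴ = 3.88×10³¹ W.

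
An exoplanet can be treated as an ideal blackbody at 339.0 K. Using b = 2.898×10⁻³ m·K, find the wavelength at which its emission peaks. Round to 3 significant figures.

Wien's displacement law: λ_max = b/T = (2.898×10⁻³ m·K)/(339.0 K) = 8.549×10⁻⁶ m.
That is 8.55 μm, in the infrared range.

λ_max ≈ 8.55 μm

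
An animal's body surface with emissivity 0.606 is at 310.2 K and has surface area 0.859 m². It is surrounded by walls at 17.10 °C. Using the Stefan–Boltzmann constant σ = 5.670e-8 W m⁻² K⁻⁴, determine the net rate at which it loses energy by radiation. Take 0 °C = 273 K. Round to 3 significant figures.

Net loss ≈ 64.2 W

Surroundings: T = 17.10 °C + 273 = 290.10 K.
Area A = 0.859 m².
Net radiated power P_net = εσA(T⁴ − T₀⁴) = 0.606×5.670×10⁻⁸×0.859×(310.2⁴ − 290.10⁴).
T⁴ − T₀⁴ = 9.25907×10⁹ − 7.08257×10⁹ = 2.17650×10⁹ K⁴, so P_net = 64.2 W.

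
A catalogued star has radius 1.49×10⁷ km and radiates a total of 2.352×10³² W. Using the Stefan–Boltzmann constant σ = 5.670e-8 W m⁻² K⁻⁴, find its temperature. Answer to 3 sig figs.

Surface area A = 4πR² = 4π(1.49×10¹⁰ m)² = 2.78986×10²¹ m².
P = σAT⁴ ⇒ T = (P/(σA))^(1/4) = (2.352×10³²/(5.670×10⁻⁸×2.78986×10²¹))^(1/4) = 3.49×10⁴ K.

T ≈ 3.49×10⁴ K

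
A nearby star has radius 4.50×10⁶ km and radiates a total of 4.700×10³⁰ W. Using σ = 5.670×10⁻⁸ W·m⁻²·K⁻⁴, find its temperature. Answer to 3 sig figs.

Surface area A = 4πR² = 4π(4.50×10⁹ m)² = 2.54469×10²⁰ m².
P = σAT⁴ ⇒ T = (P/(σA))^(1/4) = (4.700×10³⁰/(5.670×10⁻⁸×2.54469×10²⁰))^(1/4) = 2.39×10⁴ K.

T ≈ 2.39×10⁴ K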